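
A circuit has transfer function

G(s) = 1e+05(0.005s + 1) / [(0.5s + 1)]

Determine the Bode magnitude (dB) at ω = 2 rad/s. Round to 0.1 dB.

At ω = 2 rad/s:
zero (1 + j2·0.005) = 1 + j0.01 → |·| ≈ 1, ∠ ≈ 0.57°
pole (1 + j2·0.5) = 1 + j1 → |·| ≈ 1.4142, ∠ ≈ 45.00°
|G| = 1e+05 · 1 / (1.4142) ≈ 70711
Gain = 20 log₁₀(70711) ≈ 96.99 dB

97.0 dB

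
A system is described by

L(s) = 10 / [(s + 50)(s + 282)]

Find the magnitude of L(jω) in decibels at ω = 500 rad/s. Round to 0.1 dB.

-89.2 dB

At s = jω = j500:
pole (s+50): 50 + j500 → |·| = √(50²+500²) = √252500 ≈ 502.49, ∠ = arctan(500/50) ≈ 84.29°
pole (s+282): 282 + j500 → |·| = √(282²+500²) = √329524 ≈ 574.04, ∠ = arctan(500/282) ≈ 60.58°
|L| = 10 / 2.8845e+05 ≈ 3.4668e-05
Gain = 20 log₁₀(3.4668e-05) ≈ -89.20 dB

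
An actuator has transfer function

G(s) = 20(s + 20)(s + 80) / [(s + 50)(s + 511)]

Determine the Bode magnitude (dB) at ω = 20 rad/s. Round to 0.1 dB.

At s = jω = j20:
zero (s+20): 20 + j20 → |·| = √(20²+20²) = √800 ≈ 28.284, ∠ = arctan(20/20) ≈ 45.00°
zero (s+80): 80 + j20 → |·| = √(80²+20²) = √6800 ≈ 82.462, ∠ = arctan(20/80) ≈ 14.04°
pole (s+50): 50 + j20 → |·| = √(50²+20²) = √2900 ≈ 53.852, ∠ = arctan(20/50) ≈ 21.80°
pole (s+511): 511 + j20 → |·| = √(511²+20²) = √261521 ≈ 511.39, ∠ = arctan(20/511) ≈ 2.24°
|G| = 20 · 2332.4 / 27539 ≈ 1.6939
Gain = 20 log₁₀(1.6939) ≈ 4.58 dB

4.6 dB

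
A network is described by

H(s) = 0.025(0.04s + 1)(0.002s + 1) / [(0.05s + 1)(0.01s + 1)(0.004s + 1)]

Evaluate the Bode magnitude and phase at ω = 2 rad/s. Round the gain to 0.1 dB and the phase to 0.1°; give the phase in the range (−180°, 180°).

At ω = 2 rad/s:
zero (1 + j2·0.04) = 1 + j0.08 → |·| ≈ 1.0032, ∠ ≈ 4.57°
zero (1 + j2·0.002) = 1 + j0.004 → |·| ≈ 1, ∠ ≈ 0.23°
pole (1 + j2·0.05) = 1 + j0.1 → |·| ≈ 1.005, ∠ ≈ 5.71°
pole (1 + j2·0.01) = 1 + j0.02 → |·| ≈ 1.0002, ∠ ≈ 1.15°
pole (1 + j2·0.004) = 1 + j0.008 → |·| ≈ 1, ∠ ≈ 0.46°
|H| = 0.025 · 1.0032 · 1 / (1.005 · 1.0002 · 1) ≈ 0.02495
Gain = 20 log₁₀(0.02495) ≈ -32.06 dB
∠H = (4.57° + 0.23°) − (5.71° + 1.15° + 0.46°) = -2.52°

-32.1 dB, -2.5°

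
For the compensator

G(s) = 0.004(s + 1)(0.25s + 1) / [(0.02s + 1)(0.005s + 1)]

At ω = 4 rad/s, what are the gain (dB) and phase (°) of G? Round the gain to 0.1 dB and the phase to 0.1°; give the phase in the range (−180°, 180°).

At ω = 4 rad/s:
zero (1 + j4·1) = 1 + j4 → |·| ≈ 4.1231, ∠ ≈ 75.96°
zero (1 + j4·0.25) = 1 + j1 → |·| ≈ 1.4142, ∠ ≈ 45.00°
pole (1 + j4·0.02) = 1 + j0.08 → |·| ≈ 1.0032, ∠ ≈ 4.57°
pole (1 + j4·0.005) = 1 + j0.02 → |·| ≈ 1.0002, ∠ ≈ 1.15°
|G| = 0.004 · 4.1231 · 1.4142 / (1.0032 · 1.0002) ≈ 0.023245
Gain = 20 log₁₀(0.023245) ≈ -32.67 dB
∠G = (75.96° + 45.00°) − (4.57° + 1.15°) = 115.24°

-32.7 dB, 115.2°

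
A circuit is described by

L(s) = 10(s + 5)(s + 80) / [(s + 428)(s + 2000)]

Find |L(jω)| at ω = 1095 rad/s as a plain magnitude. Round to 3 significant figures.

4.48

At s = jω = j1095:
zero (s+5): 5 + j1095 → |·| = √(5²+1095²) = √1199050 ≈ 1095, ∠ = arctan(1095/5) ≈ 89.74°
zero (s+80): 80 + j1095 → |·| = √(80²+1095²) = √1205425 ≈ 1097.9, ∠ = arctan(1095/80) ≈ 85.82°
pole (s+428): 428 + j1095 → |·| = √(428²+1095²) = √1382209 ≈ 1175.7, ∠ = arctan(1095/428) ≈ 68.65°
pole (s+2000): 2000 + j1095 → |·| = √(2000²+1095²) = √5199025 ≈ 2280.1, ∠ = arctan(1095/2000) ≈ 28.70°
|L| = 10 · 1.2022e+06 / 2.6807e+06 ≈ 4.4846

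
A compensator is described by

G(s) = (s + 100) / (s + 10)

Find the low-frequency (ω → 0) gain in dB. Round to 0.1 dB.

G(0) = 1·100 / (10) = 10
20 log₁₀(10) ≈ 20.00 dB

20.0 dB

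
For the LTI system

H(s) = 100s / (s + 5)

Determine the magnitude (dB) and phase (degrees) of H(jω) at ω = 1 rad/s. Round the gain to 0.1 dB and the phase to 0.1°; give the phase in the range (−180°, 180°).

At s = jω = j1:
zero at origin: s = j1 → |·| = 1, ∠ = 90.00°
pole (s+5): 5 + j1 → |·| = √(5²+1²) = √26 ≈ 5.099, ∠ = arctan(1/5) ≈ 11.31°
|H| = 100 · 1 / 5.099 ≈ 19.612
Gain = 20 log₁₀(19.612) ≈ 25.85 dB
∠H = 90.00° − 11.31° = 78.69°

25.9 dB, 78.7°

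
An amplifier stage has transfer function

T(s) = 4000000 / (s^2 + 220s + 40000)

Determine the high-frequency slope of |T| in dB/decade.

-40 dB/decade

Each pole contributes −20 dB/decade at high frequency; each zero contributes +20 dB/decade.
Net: 0 zero(s) − 2 pole(s) → -40 dB/decade.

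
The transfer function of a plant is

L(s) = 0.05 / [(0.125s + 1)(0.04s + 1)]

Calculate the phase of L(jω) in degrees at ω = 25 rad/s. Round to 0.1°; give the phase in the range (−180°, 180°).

At ω = 25 rad/s:
pole (1 + j25·0.125) = 1 + j3.125 → |·| ≈ 3.2811, ∠ ≈ 72.26°
pole (1 + j25·0.04) = 1 + j1 → |·| ≈ 1.4142, ∠ ≈ 45.00°
∠L = (0°) − (72.26° + 45.00°) = -117.26°

-117.3°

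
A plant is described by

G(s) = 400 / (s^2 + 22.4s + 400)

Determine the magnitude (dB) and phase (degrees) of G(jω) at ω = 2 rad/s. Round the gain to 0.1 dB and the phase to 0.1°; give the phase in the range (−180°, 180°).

0.0 dB, -6.5°

At s = jω = j2:
quadratic: (j2)² + 22.4·j2 + 400 = 396 + j44.8 → |·| ≈ 398.53, ∠ ≈ 6.45°
|G| = 400 / 398.53 ≈ 1.0037
Gain = 20 log₁₀(1.0037) ≈ 0.03 dB
∠G = 0.00° − 6.45° = -6.45°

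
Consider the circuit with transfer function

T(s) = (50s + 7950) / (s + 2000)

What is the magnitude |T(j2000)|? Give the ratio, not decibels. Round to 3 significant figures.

35.5

Substitute s = j2000:
Numerator: 50(j2000) + 7950 = 7950 + j100000
Denominator: (j2000) + 2000 = 2000 + j2000
|N| = √(7950² + 100000²) ≈ 1.0032e+05, ∠N ≈ 85.45°
|D| = √(2000² + 2000²) ≈ 2828.4, ∠D ≈ 45.00°
|T| = 1.0032e+05 / 2828.4 ≈ 35.469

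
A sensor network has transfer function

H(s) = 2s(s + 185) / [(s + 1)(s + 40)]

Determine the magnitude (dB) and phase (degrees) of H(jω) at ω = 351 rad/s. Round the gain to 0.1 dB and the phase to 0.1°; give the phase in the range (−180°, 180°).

At s = jω = j351:
zero (s+185): 185 + j351 → |·| = √(185²+351²) = √157426 ≈ 396.77, ∠ = arctan(351/185) ≈ 62.21°
zero at origin: s = j351 → |·| = 351, ∠ = 90.00°
pole (s+1): 1 + j351 → |·| = √(1²+351²) = √123202 ≈ 351, ∠ = arctan(351/1) ≈ 89.84°
pole (s+40): 40 + j351 → |·| = √(40²+351²) = √124801 ≈ 353.27, ∠ = arctan(351/40) ≈ 83.50°
|H| = 2 · 1.3927e+05 / 1.24e+05 ≈ 2.2463
Gain = 20 log₁₀(2.2463) ≈ 7.03 dB
∠H = 152.21° − 173.34° = -21.13°

7.0 dB, -21.1°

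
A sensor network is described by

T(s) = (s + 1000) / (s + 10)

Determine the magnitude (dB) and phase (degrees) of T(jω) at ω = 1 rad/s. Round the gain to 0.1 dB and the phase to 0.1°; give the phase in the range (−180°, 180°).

Substitute s = j1:
Numerator: (j1) + 1000 = 1000 + j1
Denominator: (j1) + 10 = 10 + j1
|N| = √(1000² + 1²) ≈ 1000, ∠N ≈ 0.06°
|D| = √(10² + 1²) ≈ 10.05, ∠D ≈ 5.71°
|T| = 1000 / 10.05 ≈ 99.502
Gain = 20 log₁₀(99.502) ≈ 39.96 dB
∠T = 0.06° − 5.71° = -5.65°

40.0 dB, -5.7°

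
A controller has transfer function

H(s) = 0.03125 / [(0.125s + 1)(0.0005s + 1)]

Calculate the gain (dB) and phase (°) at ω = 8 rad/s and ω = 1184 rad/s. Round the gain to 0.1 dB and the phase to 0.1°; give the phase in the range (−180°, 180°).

ω = 8: -33.1 dB, -45.2°; ω = 1184: -74.8 dB, -120.2°

At ω = 8 rad/s:
pole (1 + j8·0.125) = 1 + j1 → |·| ≈ 1.4142, ∠ ≈ 45.00°
pole (1 + j8·0.0005) = 1 + j0.004 → |·| ≈ 1, ∠ ≈ 0.23°
|H| = 0.03125 · 1 / (1.4142 · 1) ≈ 0.022097
Gain = 20 log₁₀(0.022097) ≈ -33.11 dB
∠H = (0°) − (45.00° + 0.23°) = -45.23°

At ω = 1184 rad/s:
pole (1 + j1184·0.125) = 1 + j148 → |·| ≈ 148, ∠ ≈ 89.61°
pole (1 + j1184·0.0005) = 1 + j0.592 → |·| ≈ 1.1621, ∠ ≈ 30.63°
|H| = 0.03125 · 1 / (148 · 1.1621) ≈ 0.0001817
Gain = 20 log₁₀(0.0001817) ≈ -74.81 dB
∠H = (0°) − (89.61° + 30.63°) = -120.24°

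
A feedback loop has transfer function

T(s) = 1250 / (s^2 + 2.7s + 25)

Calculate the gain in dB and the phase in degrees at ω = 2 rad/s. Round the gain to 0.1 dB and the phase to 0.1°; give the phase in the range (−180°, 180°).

35.2 dB, -14.4°

At s = jω = j2:
quadratic: (j2)² + 2.7·j2 + 25 = 21 + j5.4 → |·| ≈ 21.683, ∠ ≈ 14.42°
|T| = 1250 / 21.683 ≈ 57.649
Gain = 20 log₁₀(57.649) ≈ 35.22 dB
∠T = 0.00° − 14.42° = -14.42°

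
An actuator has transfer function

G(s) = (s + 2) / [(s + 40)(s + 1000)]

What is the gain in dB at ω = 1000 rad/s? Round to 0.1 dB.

-63.0 dB

At s = jω = j1000:
zero (s+2): 2 + j1000 → |·| = √(2²+1000²) = √1000004 ≈ 1000, ∠ = arctan(1000/2) ≈ 89.89°
pole (s+40): 40 + j1000 → |·| = √(40²+1000²) = √1001600 ≈ 1000.8, ∠ = arctan(1000/40) ≈ 87.71°
pole (s+1000): 1000 + j1000 → |·| = √(1000²+1000²) = √2000000 ≈ 1414.2, ∠ = arctan(1000/1000) ≈ 45.00°
|G| = 1 · 1000 / 1.4153e+06 ≈ 0.00070656
Gain = 20 log₁₀(0.00070656) ≈ -63.02 dB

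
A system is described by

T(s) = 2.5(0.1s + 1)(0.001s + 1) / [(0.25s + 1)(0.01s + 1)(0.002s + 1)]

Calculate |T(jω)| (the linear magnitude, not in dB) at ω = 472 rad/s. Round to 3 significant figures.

At ω = 472 rad/s:
zero (1 + j472·0.1) = 1 + j47.2 → |·| ≈ 47.211, ∠ ≈ 88.79°
zero (1 + j472·0.001) = 1 + j0.472 → |·| ≈ 1.1058, ∠ ≈ 25.27°
pole (1 + j472·0.25) = 1 + j118 → |·| ≈ 118, ∠ ≈ 89.51°
pole (1 + j472·0.01) = 1 + j4.72 → |·| ≈ 4.8248, ∠ ≈ 78.04°
pole (1 + j472·0.002) = 1 + j0.944 → |·| ≈ 1.3752, ∠ ≈ 43.35°
|T| = 2.5 · 47.211 · 1.1058 / (118 · 4.8248 · 1.3752) ≈ 0.1667

0.167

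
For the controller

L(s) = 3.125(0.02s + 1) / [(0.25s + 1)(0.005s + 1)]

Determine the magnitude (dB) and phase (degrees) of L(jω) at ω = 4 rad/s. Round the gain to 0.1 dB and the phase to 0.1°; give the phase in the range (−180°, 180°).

6.9 dB, -41.6°

At ω = 4 rad/s:
zero (1 + j4·0.02) = 1 + j0.08 → |·| ≈ 1.0032, ∠ ≈ 4.57°
pole (1 + j4·0.25) = 1 + j1 → |·| ≈ 1.4142, ∠ ≈ 45.00°
pole (1 + j4·0.005) = 1 + j0.02 → |·| ≈ 1.0002, ∠ ≈ 1.15°
|L| = 3.125 · 1.0032 / (1.4142 · 1.0002) ≈ 2.2164
Gain = 20 log₁₀(2.2164) ≈ 6.91 dB
∠L = (4.57°) − (45.00° + 1.15°) = -41.58°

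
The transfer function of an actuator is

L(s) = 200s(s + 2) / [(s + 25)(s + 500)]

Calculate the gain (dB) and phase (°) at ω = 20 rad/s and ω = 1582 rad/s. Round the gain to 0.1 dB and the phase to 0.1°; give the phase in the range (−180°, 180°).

ω = 20: 14.0 dB, 133.3°; ω = 1582: 45.6 dB, 18.4°

At s = jω = j20:
zero (s+2): 2 + j20 → |·| = √(2²+20²) = √404 ≈ 20.1, ∠ = arctan(20/2) ≈ 84.29°
zero at origin: s = j20 → |·| = 20, ∠ = 90.00°
pole (s+25): 25 + j20 → |·| = √(25²+20²) = √1025 ≈ 32.016, ∠ = arctan(20/25) ≈ 38.66°
pole (s+500): 500 + j20 → |·| = √(500²+20²) = √250400 ≈ 500.4, ∠ = arctan(20/500) ≈ 2.29°
|L| = 200 · 402 / 16021 ≈ 5.0184
Gain = 20 log₁₀(5.0184) ≈ 14.01 dB
∠L = 174.29° − 40.95° = 133.34°

At s = jω = j1582:
zero (s+2): 2 + j1582 → |·| = √(2²+1582²) = √2502728 ≈ 1582, ∠ = arctan(1582/2) ≈ 89.93°
zero at origin: s = j1582 → |·| = 1582, ∠ = 90.00°
pole (s+25): 25 + j1582 → |·| = √(25²+1582²) = √2503349 ≈ 1582.2, ∠ = arctan(1582/25) ≈ 89.09°
pole (s+500): 500 + j1582 → |·| = √(500²+1582²) = √2752724 ≈ 1659.1, ∠ = arctan(1582/500) ≈ 72.46°
|L| = 200 · 2.5027e+06 / 2.625e+06 ≈ 190.68
Gain = 20 log₁₀(190.68) ≈ 45.61 dB
∠L = 179.93° − 161.55° = 18.38°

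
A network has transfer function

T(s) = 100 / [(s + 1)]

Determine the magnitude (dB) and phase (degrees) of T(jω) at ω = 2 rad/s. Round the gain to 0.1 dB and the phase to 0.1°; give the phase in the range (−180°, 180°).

At ω = 2 rad/s:
pole (1 + j2·1) = 1 + j2 → |·| ≈ 2.2361, ∠ ≈ 63.43°
|T| = 100 · 1 / (2.2361) ≈ 44.721
Gain = 20 log₁₀(44.721) ≈ 33.01 dB
∠T = (0°) − (63.43°) = -63.43°

33.0 dB, -63.4°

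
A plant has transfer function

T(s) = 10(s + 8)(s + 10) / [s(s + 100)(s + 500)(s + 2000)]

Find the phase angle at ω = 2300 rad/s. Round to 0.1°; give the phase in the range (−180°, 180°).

At s = jω = j2300:
zero (s+8): 8 + j2300 → |·| = √(8²+2300²) = √5290064 ≈ 2300, ∠ = arctan(2300/8) ≈ 89.80°
zero (s+10): 10 + j2300 → |·| = √(10²+2300²) = √5290100 ≈ 2300, ∠ = arctan(2300/10) ≈ 89.75°
pole (s+100): 100 + j2300 → |·| = √(100²+2300²) = √5300000 ≈ 2302.2, ∠ = arctan(2300/100) ≈ 87.51°
pole (s+500): 500 + j2300 → |·| = √(500²+2300²) = √5540000 ≈ 2353.7, ∠ = arctan(2300/500) ≈ 77.74°
pole (s+2000): 2000 + j2300 → |·| = √(2000²+2300²) = √9290000 ≈ 3048, ∠ = arctan(2300/2000) ≈ 48.99°
pole at origin: |s| = 2300, ∠ = 90.00° (in denominator)
∠T = 179.55° − 304.24° = -124.69°

-124.7°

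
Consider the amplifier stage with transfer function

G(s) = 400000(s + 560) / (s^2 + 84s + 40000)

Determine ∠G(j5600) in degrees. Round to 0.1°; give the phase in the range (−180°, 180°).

At s = jω = j5600:
zero (s+560): 560 + j5600 → |·| = √(560²+5600²) = √31673600 ≈ 5627.9, ∠ = arctan(5600/560) ≈ 84.29°
quadratic: (j5600)² + 84·j5600 + 40000 = -31320000 + j470400 → |·| ≈ 3.1324e+07, ∠ ≈ 179.14°
∠G = 84.29° − 179.14° = -94.85°

-94.9°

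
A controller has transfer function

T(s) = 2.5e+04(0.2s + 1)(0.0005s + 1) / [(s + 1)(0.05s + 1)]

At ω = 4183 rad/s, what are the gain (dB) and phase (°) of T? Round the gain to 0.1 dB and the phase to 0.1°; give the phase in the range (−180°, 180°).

At ω = 4183 rad/s:
zero (1 + j4183·0.2) = 1 + j836.6 → |·| ≈ 836.6, ∠ ≈ 89.93°
zero (1 + j4183·0.0005) = 1 + j2.0915 → |·| ≈ 2.3183, ∠ ≈ 64.45°
pole (1 + j4183·1) = 1 + j4183 → |·| ≈ 4183, ∠ ≈ 89.99°
pole (1 + j4183·0.05) = 1 + j209.15 → |·| ≈ 209.15, ∠ ≈ 89.73°
|T| = 2.5e+04 · 836.6 · 2.3183 / (4183 · 209.15) ≈ 55.422
Gain = 20 log₁₀(55.422) ≈ 34.87 dB
∠T = (89.93° + 64.45°) − (89.99° + 89.73°) = -25.34°

34.9 dB, -25.3°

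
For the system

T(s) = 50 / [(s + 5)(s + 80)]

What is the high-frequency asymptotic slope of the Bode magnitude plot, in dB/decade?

Each pole contributes −20 dB/decade at high frequency; each zero contributes +20 dB/decade.
Net: 0 zero(s) − 2 pole(s) → -40 dB/decade.

-40 dB/decade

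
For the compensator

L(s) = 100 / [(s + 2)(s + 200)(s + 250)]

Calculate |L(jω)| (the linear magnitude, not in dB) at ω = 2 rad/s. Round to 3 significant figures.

At s = jω = j2:
pole (s+2): 2 + j2 → |·| = √(2²+2²) = √8 ≈ 2.8284, ∠ = arctan(2/2) ≈ 45.00°
pole (s+200): 200 + j2 → |·| = √(200²+2²) = √40004 ≈ 200.01, ∠ = arctan(2/200) ≈ 0.57°
pole (s+250): 250 + j2 → |·| = √(250²+2²) = √62504 ≈ 250.01, ∠ = arctan(2/250) ≈ 0.46°
|L| = 100 / 1.4143e+05 ≈ 0.00070706

0.000707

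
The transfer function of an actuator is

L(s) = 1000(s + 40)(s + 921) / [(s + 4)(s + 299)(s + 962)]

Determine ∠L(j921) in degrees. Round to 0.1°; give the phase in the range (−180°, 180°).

-73.0°

At s = jω = j921:
zero (s+40): 40 + j921 → |·| = √(40²+921²) = √849841 ≈ 921.87, ∠ = arctan(921/40) ≈ 87.51°
zero (s+921): 921 + j921 → |·| = √(921²+921²) = √1696482 ≈ 1302.5, ∠ = arctan(921/921) ≈ 45.00°
pole (s+4): 4 + j921 → |·| = √(4²+921²) = √848257 ≈ 921.01, ∠ = arctan(921/4) ≈ 89.75°
pole (s+299): 299 + j921 → |·| = √(299²+921²) = √937642 ≈ 968.32, ∠ = arctan(921/299) ≈ 72.01°
pole (s+962): 962 + j921 → |·| = √(962²+921²) = √1773685 ≈ 1331.8, ∠ = arctan(921/962) ≈ 43.75°
∠L = 132.51° − 205.51° = -73.00°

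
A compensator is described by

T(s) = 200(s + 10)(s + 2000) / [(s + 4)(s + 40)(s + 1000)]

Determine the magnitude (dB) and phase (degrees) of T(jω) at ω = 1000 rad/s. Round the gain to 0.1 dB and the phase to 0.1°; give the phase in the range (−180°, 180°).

-10.0 dB, -106.5°

At s = jω = j1000:
zero (s+10): 10 + j1000 → |·| = √(10²+1000²) = √1000100 ≈ 1000, ∠ = arctan(1000/10) ≈ 89.43°
zero (s+2000): 2000 + j1000 → |·| = √(2000²+1000²) = √5000000 ≈ 2236.1, ∠ = arctan(1000/2000) ≈ 26.57°
pole (s+4): 4 + j1000 → |·| = √(4²+1000²) = √1000016 ≈ 1000, ∠ = arctan(1000/4) ≈ 89.77°
pole (s+40): 40 + j1000 → |·| = √(40²+1000²) = √1001600 ≈ 1000.8, ∠ = arctan(1000/40) ≈ 87.71°
pole (s+1000): 1000 + j1000 → |·| = √(1000²+1000²) = √2000000 ≈ 1414.2, ∠ = arctan(1000/1000) ≈ 45.00°
|T| = 200 · 2.2361e+06 / 1.4153e+09 ≈ 0.31599
Gain = 20 log₁₀(0.31599) ≈ -10.01 dB
∠T = 116.00° − 222.48° = -106.48°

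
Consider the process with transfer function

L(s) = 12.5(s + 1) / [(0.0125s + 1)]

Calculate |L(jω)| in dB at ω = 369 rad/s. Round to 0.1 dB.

59.8 dB

At ω = 369 rad/s:
zero (1 + j369·1) = 1 + j369 → |·| ≈ 369, ∠ ≈ 89.84°
pole (1 + j369·0.0125) = 1 + j4.6125 → |·| ≈ 4.7197, ∠ ≈ 77.77°
|L| = 12.5 · 369 / (4.7197) ≈ 977.29
Gain = 20 log₁₀(977.29) ≈ 59.80 dB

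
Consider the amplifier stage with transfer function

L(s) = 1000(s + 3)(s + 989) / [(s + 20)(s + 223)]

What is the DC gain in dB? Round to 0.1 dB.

L(0) = 1000·3·989 / (20·223) ≈ 665.25
20 log₁₀(665.25) ≈ 56.46 dB

56.5 dB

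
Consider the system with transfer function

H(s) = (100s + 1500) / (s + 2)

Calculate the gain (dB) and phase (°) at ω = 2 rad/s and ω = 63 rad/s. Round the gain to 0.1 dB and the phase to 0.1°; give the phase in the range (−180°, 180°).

Substitute s = j2:
Numerator: 100(j2) + 1500 = 1500 + j200
Denominator: (j2) + 2 = 2 + j2
|N| = √(1500² + 200²) ≈ 1513.3, ∠N ≈ 7.59°
|D| = √(2² + 2²) ≈ 2.8284, ∠D ≈ 45.00°
|H| = 1513.3 / 2.8284 ≈ 535.04
Gain = 20 log₁₀(535.04) ≈ 54.57 dB
∠H = 7.59° − 45.00° = -37.41°

Substitute s = j63:
Numerator: 100(j63) + 1500 = 1500 + j6300
Denominator: (j63) + 2 = 2 + j63
|N| = √(1500² + 6300²) ≈ 6476.1, ∠N ≈ 76.61°
|D| = √(2² + 63²) ≈ 63.032, ∠D ≈ 88.18°
|H| = 6476.1 / 63.032 ≈ 102.74
Gain = 20 log₁₀(102.74) ≈ 40.23 dB
∠H = 76.61° − 88.18° = -11.57°

ω = 2: 54.6 dB, -37.4°; ω = 63: 40.2 dB, -11.6°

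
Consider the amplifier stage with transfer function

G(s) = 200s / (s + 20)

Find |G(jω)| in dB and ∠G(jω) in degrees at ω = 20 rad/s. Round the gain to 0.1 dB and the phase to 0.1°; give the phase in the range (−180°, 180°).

43.0 dB, 45.0°

At s = jω = j20:
zero at origin: s = j20 → |·| = 20, ∠ = 90.00°
pole (s+20): 20 + j20 → |·| = √(20²+20²) = √800 ≈ 28.284, ∠ = arctan(20/20) ≈ 45.00°
|G| = 200 · 20 / 28.284 ≈ 141.42
Gain = 20 log₁₀(141.42) ≈ 43.01 dB
∠G = 90.00° − 45.00° = 45.00°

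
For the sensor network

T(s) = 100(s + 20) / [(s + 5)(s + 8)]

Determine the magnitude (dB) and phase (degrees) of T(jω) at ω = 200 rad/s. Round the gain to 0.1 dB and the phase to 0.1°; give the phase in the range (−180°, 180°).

-6.0 dB, -92.0°

At s = jω = j200:
zero (s+20): 20 + j200 → |·| = √(20²+200²) = √40400 ≈ 201, ∠ = arctan(200/20) ≈ 84.29°
pole (s+5): 5 + j200 → |·| = √(5²+200²) = √40025 ≈ 200.06, ∠ = arctan(200/5) ≈ 88.57°
pole (s+8): 8 + j200 → |·| = √(8²+200²) = √40064 ≈ 200.16, ∠ = arctan(200/8) ≈ 87.71°
|T| = 100 · 201 / 40044 ≈ 0.50195
Gain = 20 log₁₀(0.50195) ≈ -5.99 dB
∠T = 84.29° − 176.28° = -91.99°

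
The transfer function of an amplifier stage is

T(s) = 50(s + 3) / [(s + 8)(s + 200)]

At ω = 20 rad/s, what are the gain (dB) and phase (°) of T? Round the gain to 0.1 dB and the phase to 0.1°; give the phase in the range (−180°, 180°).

At s = jω = j20:
zero (s+3): 3 + j20 → |·| = √(3²+20²) = √409 ≈ 20.224, ∠ = arctan(20/3) ≈ 81.47°
pole (s+8): 8 + j20 → |·| = √(8²+20²) = √464 ≈ 21.541, ∠ = arctan(20/8) ≈ 68.20°
pole (s+200): 200 + j20 → |·| = √(200²+20²) = √40400 ≈ 201, ∠ = arctan(20/200) ≈ 5.71°
|T| = 50 · 20.224 / 4329.7 ≈ 0.23355
Gain = 20 log₁₀(0.23355) ≈ -12.63 dB
∠T = 81.47° − 73.91° = 7.56°

-12.6 dB, 7.6°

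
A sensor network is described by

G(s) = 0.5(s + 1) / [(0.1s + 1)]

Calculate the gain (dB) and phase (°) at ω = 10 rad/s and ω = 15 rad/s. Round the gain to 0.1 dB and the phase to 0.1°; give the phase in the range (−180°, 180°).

ω = 10: 11.0 dB, 39.3°; ω = 15: 12.4 dB, 29.9°

At ω = 10 rad/s:
zero (1 + j10·1) = 1 + j10 → |·| ≈ 10.05, ∠ ≈ 84.29°
pole (1 + j10·0.1) = 1 + j1 → |·| ≈ 1.4142, ∠ ≈ 45.00°
|G| = 0.5 · 10.05 / (1.4142) ≈ 3.5532
Gain = 20 log₁₀(3.5532) ≈ 11.01 dB
∠G = (84.29°) − (45.00°) = 39.29°

At ω = 15 rad/s:
zero (1 + j15·1) = 1 + j15 → |·| ≈ 15.033, ∠ ≈ 86.19°
pole (1 + j15·0.1) = 1 + j1.5 → |·| ≈ 1.8028, ∠ ≈ 56.31°
|G| = 0.5 · 15.033 / (1.8028) ≈ 4.1693
Gain = 20 log₁₀(4.1693) ≈ 12.40 dB
∠G = (86.19°) − (56.31°) = 29.88°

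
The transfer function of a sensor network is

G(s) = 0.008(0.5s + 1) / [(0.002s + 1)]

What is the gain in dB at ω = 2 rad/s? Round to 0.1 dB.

At ω = 2 rad/s:
zero (1 + j2·0.5) = 1 + j1 → |·| ≈ 1.4142, ∠ ≈ 45.00°
pole (1 + j2·0.002) = 1 + j0.004 → |·| ≈ 1, ∠ ≈ 0.23°
|G| = 0.008 · 1.4142 / (1) ≈ 0.011314
Gain = 20 log₁₀(0.011314) ≈ -38.93 dB

-38.9 dB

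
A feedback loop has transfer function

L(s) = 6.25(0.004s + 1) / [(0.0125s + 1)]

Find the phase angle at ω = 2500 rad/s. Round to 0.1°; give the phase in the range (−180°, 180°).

-3.9°

At ω = 2500 rad/s:
zero (1 + j2500·0.004) = 1 + j10 → |·| ≈ 10.05, ∠ ≈ 84.29°
pole (1 + j2500·0.0125) = 1 + j31.25 → |·| ≈ 31.266, ∠ ≈ 88.17°
∠L = (84.29°) − (88.17°) = -3.88°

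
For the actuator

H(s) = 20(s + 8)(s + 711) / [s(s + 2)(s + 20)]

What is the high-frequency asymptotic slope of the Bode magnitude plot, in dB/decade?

-20 dB/decade

Each pole contributes −20 dB/decade at high frequency; each zero contributes +20 dB/decade.
Net: 2 zero(s) − 3 pole(s) → -20 dB/decade.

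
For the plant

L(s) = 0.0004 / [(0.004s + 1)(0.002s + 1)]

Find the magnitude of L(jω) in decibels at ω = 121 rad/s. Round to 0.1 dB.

-69.1 dB

At ω = 121 rad/s:
pole (1 + j121·0.004) = 1 + j0.484 → |·| ≈ 1.111, ∠ ≈ 25.83°
pole (1 + j121·0.002) = 1 + j0.242 → |·| ≈ 1.0289, ∠ ≈ 13.60°
|L| = 0.0004 · 1 / (1.111 · 1.0289) ≈ 0.00034992
Gain = 20 log₁₀(0.00034992) ≈ -69.12 dB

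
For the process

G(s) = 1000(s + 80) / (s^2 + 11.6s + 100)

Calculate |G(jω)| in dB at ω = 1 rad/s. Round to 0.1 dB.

At s = jω = j1:
zero (s+80): 80 + j1 → |·| = √(80²+1²) = √6401 ≈ 80.006, ∠ = arctan(1/80) ≈ 0.72°
quadratic: (j1)² + 11.6·j1 + 100 = 99 + j11.6 → |·| ≈ 99.677, ∠ ≈ 6.68°
|G| = 1000 · 80.006 / 99.677 ≈ 802.65
Gain = 20 log₁₀(802.65) ≈ 58.09 dB

58.1 dB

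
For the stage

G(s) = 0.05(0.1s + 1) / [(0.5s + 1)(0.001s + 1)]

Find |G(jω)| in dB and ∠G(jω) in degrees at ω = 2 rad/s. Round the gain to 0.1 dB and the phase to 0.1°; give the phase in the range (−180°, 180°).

At ω = 2 rad/s:
zero (1 + j2·0.1) = 1 + j0.2 → |·| ≈ 1.0198, ∠ ≈ 11.31°
pole (1 + j2·0.5) = 1 + j1 → |·| ≈ 1.4142, ∠ ≈ 45.00°
pole (1 + j2·0.001) = 1 + j0.002 → |·| ≈ 1, ∠ ≈ 0.11°
|G| = 0.05 · 1.0198 / (1.4142 · 1) ≈ 0.036056
Gain = 20 log₁₀(0.036056) ≈ -28.86 dB
∠G = (11.31°) − (45.00° + 0.11°) = -33.80°

-28.9 dB, -33.8°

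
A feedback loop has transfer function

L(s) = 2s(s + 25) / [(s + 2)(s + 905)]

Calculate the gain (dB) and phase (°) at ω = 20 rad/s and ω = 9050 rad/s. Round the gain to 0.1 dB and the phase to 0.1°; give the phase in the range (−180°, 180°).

ω = 20: -23.1 dB, 43.1°; ω = 9050: 6.0 dB, 5.6°

At s = jω = j20:
zero (s+25): 25 + j20 → |·| = √(25²+20²) = √1025 ≈ 32.016, ∠ = arctan(20/25) ≈ 38.66°
zero at origin: s = j20 → |·| = 20, ∠ = 90.00°
pole (s+2): 2 + j20 → |·| = √(2²+20²) = √404 ≈ 20.1, ∠ = arctan(20/2) ≈ 84.29°
pole (s+905): 905 + j20 → |·| = √(905²+20²) = √819425 ≈ 905.22, ∠ = arctan(20/905) ≈ 1.27°
|L| = 2 · 640.32 / 18195 ≈ 0.070384
Gain = 20 log₁₀(0.070384) ≈ -23.05 dB
∠L = 128.66° − 85.56° = 43.10°

At s = jω = j9050:
zero (s+25): 25 + j9050 → |·| = √(25²+9050²) = √81903125 ≈ 9050, ∠ = arctan(9050/25) ≈ 89.84°
zero at origin: s = j9050 → |·| = 9050, ∠ = 90.00°
pole (s+2): 2 + j9050 → |·| = √(2²+9050²) = √81902504 ≈ 9050, ∠ = arctan(9050/2) ≈ 89.99°
pole (s+905): 905 + j9050 → |·| = √(905²+9050²) = √82721525 ≈ 9095.1, ∠ = arctan(9050/905) ≈ 84.29°
|L| = 2 · 8.1902e+07 / 8.2311e+07 ≈ 1.9901
Gain = 20 log₁₀(1.9901) ≈ 5.98 dB
∠L = 179.84° − 174.28° = 5.56°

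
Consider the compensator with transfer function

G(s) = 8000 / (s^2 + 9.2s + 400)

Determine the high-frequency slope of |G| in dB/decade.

-40 dB/decade

Each pole contributes −20 dB/decade at high frequency; each zero contributes +20 dB/decade.
Net: 0 zero(s) − 2 pole(s) → -40 dB/decade.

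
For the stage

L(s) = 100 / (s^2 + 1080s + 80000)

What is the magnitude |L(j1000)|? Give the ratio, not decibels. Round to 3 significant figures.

Substitute s = j1000:
Numerator: 100 = 100 + j0
Denominator: (j1000)^2 + 1080(j1000) + 80000 = -920000 + j1080000
|N| = √(100² + 0²) ≈ 100, ∠N ≈ 0.00°
|D| = √(920000² + 1080000²) ≈ 1.4187e+06, ∠D ≈ 130.43°
|L| = 100 / 1.4187e+06 ≈ 7.0487e-05

7.05e-05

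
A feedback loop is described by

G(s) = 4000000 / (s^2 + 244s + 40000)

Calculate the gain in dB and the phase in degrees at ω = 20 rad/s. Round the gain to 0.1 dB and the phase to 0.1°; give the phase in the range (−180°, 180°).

At s = jω = j20:
quadratic: (j20)² + 244·j20 + 40000 = 39600 + j4880 → |·| ≈ 39900, ∠ ≈ 7.03°
|G| = 4000000 / 39900 ≈ 100.25
Gain = 20 log₁₀(100.25) ≈ 40.02 dB
∠G = 0.00° − 7.03° = -7.03°

40.0 dB, -7.0°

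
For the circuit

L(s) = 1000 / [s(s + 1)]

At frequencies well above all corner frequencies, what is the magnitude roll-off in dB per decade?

-40 dB/decade

Each pole contributes −20 dB/decade at high frequency; each zero contributes +20 dB/decade.
Net: 0 zero(s) − 2 pole(s) → -40 dB/decade.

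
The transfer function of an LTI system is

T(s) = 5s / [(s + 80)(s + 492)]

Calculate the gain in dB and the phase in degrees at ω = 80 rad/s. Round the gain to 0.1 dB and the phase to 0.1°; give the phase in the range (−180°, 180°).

-43.0 dB, 35.8°

At s = jω = j80:
zero at origin: s = j80 → |·| = 80, ∠ = 90.00°
pole (s+80): 80 + j80 → |·| = √(80²+80²) = √12800 ≈ 113.14, ∠ = arctan(80/80) ≈ 45.00°
pole (s+492): 492 + j80 → |·| = √(492²+80²) = √248464 ≈ 498.46, ∠ = arctan(80/492) ≈ 9.24°
|T| = 5 · 80 / 56396 ≈ 0.0070927
Gain = 20 log₁₀(0.0070927) ≈ -42.98 dB
∠T = 90.00° − 54.24° = 35.76°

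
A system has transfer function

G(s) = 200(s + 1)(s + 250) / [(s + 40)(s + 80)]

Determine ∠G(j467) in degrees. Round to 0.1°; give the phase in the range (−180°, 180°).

-13.7°

At s = jω = j467:
zero (s+1): 1 + j467 → |·| = √(1²+467²) = √218090 ≈ 467, ∠ = arctan(467/1) ≈ 89.88°
zero (s+250): 250 + j467 → |·| = √(250²+467²) = √280589 ≈ 529.71, ∠ = arctan(467/250) ≈ 61.84°
pole (s+40): 40 + j467 → |·| = √(40²+467²) = √219689 ≈ 468.71, ∠ = arctan(467/40) ≈ 85.10°
pole (s+80): 80 + j467 → |·| = √(80²+467²) = √224489 ≈ 473.8, ∠ = arctan(467/80) ≈ 80.28°
∠G = 151.72° − 165.38° = -13.66°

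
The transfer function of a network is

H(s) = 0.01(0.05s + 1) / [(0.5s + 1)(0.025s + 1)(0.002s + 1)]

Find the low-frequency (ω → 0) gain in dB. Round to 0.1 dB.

-40.0 dB

H(0) = 0.01 · 1 / 1 = 0.01
20 log₁₀(0.01) ≈ -40.00 dB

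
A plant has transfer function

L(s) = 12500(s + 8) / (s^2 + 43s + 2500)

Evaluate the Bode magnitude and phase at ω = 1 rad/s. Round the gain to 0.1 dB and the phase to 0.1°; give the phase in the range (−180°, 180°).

At s = jω = j1:
zero (s+8): 8 + j1 → |·| = √(8²+1²) = √65 ≈ 8.0623, ∠ = arctan(1/8) ≈ 7.13°
quadratic: (j1)² + 43·j1 + 2500 = 2499 + j43 → |·| ≈ 2499.4, ∠ ≈ 0.99°
|L| = 12500 · 8.0623 / 2499.4 ≈ 40.321
Gain = 20 log₁₀(40.321) ≈ 32.11 dB
∠L = 7.13° − 0.99° = 6.14°

32.1 dB, 6.1°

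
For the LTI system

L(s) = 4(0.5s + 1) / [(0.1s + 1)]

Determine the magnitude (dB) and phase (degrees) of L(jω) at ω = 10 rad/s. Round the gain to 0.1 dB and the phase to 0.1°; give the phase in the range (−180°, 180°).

At ω = 10 rad/s:
zero (1 + j10·0.5) = 1 + j5 → |·| ≈ 5.099, ∠ ≈ 78.69°
pole (1 + j10·0.1) = 1 + j1 → |·| ≈ 1.4142, ∠ ≈ 45.00°
|L| = 4 · 5.099 / (1.4142) ≈ 14.422
Gain = 20 log₁₀(14.422) ≈ 23.18 dB
∠L = (78.69°) − (45.00°) = 33.69°

23.2 dB, 33.7°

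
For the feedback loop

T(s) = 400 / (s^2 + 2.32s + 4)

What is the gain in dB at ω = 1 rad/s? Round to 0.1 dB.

At s = jω = j1:
quadratic: (j1)² + 2.32·j1 + 4 = 3 + j2.32 → |·| ≈ 3.7924, ∠ ≈ 37.72°
|T| = 400 / 3.7924 ≈ 105.47
Gain = 20 log₁₀(105.47) ≈ 40.46 dB

40.5 dB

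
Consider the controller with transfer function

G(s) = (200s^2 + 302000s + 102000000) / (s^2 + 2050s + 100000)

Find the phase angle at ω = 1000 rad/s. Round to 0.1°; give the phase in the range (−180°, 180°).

-5.7°

Substitute s = j1000:
Numerator: 200(j1000)^2 + 302000(j1000) + 102000000 = -98000000 + j302000000
Denominator: (j1000)^2 + 2050(j1000) + 100000 = -900000 + j2050000
|N| = √(98000000² + 302000000²) ≈ 3.175e+08, ∠N ≈ 107.98°
|D| = √(900000² + 2050000²) ≈ 2.2389e+06, ∠D ≈ 113.70°
∠G = 107.98° − 113.70° = -5.72°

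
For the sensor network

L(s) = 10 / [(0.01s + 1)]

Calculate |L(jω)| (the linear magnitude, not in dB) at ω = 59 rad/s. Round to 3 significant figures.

8.61

At ω = 59 rad/s:
pole (1 + j59·0.01) = 1 + j0.59 → |·| ≈ 1.1611, ∠ ≈ 30.54°
|L| = 10 · 1 / (1.1611) ≈ 8.6125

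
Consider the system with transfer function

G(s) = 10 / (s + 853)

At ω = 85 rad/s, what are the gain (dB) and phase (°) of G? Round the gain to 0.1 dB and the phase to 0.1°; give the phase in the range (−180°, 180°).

-38.7 dB, -5.7°

Substitute s = j85:
Numerator: 10 = 10 + j0
Denominator: (j85) + 853 = 853 + j85
|N| = √(10² + 0²) ≈ 10, ∠N ≈ 0.00°
|D| = √(853² + 85²) ≈ 857.22, ∠D ≈ 5.69°
|G| = 10 / 857.22 ≈ 0.011666
Gain = 20 log₁₀(0.011666) ≈ -38.66 dB
∠G = 0.00° − 5.69° = -5.69°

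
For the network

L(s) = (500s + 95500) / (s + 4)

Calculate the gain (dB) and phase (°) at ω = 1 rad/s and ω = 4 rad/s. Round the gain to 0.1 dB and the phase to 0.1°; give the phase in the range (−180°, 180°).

ω = 1: 87.3 dB, -13.7°; ω = 4: 84.6 dB, -43.8°

Substitute s = j1:
Numerator: 500(j1) + 95500 = 95500 + j500
Denominator: (j1) + 4 = 4 + j1
|N| = √(95500² + 500²) ≈ 95501, ∠N ≈ 0.30°
|D| = √(4² + 1²) ≈ 4.1231, ∠D ≈ 14.04°
|L| = 95501 / 4.1231 ≈ 23162
Gain = 20 log₁₀(23162) ≈ 87.30 dB
∠L = 0.30° − 14.04° = -13.74°

Substitute s = j4:
Numerator: 500(j4) + 95500 = 95500 + j2000
Denominator: (j4) + 4 = 4 + j4
|N| = √(95500² + 2000²) ≈ 95521, ∠N ≈ 1.20°
|D| = √(4² + 4²) ≈ 5.6569, ∠D ≈ 45.00°
|L| = 95521 / 5.6569 ≈ 16886
Gain = 20 log₁₀(16886) ≈ 84.55 dB
∠L = 1.20° − 45.00° = -43.80°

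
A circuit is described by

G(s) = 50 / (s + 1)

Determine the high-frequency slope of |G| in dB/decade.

-20 dB/decade

Each pole contributes −20 dB/decade at high frequency; each zero contributes +20 dB/decade.
Net: 0 zero(s) − 1 pole(s) → -20 dB/decade.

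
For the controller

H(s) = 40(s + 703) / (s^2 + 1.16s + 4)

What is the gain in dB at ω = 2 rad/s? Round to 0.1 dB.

81.7 dB

At s = jω = j2:
zero (s+703): 703 + j2 → |·| = √(703²+2²) = √494213 ≈ 703, ∠ = arctan(2/703) ≈ 0.16°
quadratic: (j2)² + 1.16·j2 + 4 = 0 + j2.32 → |·| ≈ 2.32, ∠ ≈ 90.00°
|H| = 40 · 703 / 2.32 ≈ 12121
Gain = 20 log₁₀(12121) ≈ 81.67 dB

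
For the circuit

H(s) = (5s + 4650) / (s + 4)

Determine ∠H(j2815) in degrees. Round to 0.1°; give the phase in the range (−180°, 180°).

-18.2°

Substitute s = j2815:
Numerator: 5(j2815) + 4650 = 4650 + j14075
Denominator: (j2815) + 4 = 4 + j2815
|N| = √(4650² + 14075²) ≈ 14823, ∠N ≈ 71.72°
|D| = √(4² + 2815²) ≈ 2815, ∠D ≈ 89.92°
∠H = 71.72° − 89.92° = -18.20°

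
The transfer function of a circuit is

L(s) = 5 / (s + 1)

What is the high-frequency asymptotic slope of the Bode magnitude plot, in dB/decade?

Each pole contributes −20 dB/decade at high frequency; each zero contributes +20 dB/decade.
Net: 0 zero(s) − 1 pole(s) → -20 dB/decade.

-20 dB/decade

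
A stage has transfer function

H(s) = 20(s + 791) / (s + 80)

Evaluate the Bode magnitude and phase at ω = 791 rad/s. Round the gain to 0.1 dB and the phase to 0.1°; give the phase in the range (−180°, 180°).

At s = jω = j791:
zero (s+791): 791 + j791 → |·| = √(791²+791²) = √1251362 ≈ 1118.6, ∠ = arctan(791/791) ≈ 45.00°
pole (s+80): 80 + j791 → |·| = √(80²+791²) = √632081 ≈ 795.04, ∠ = arctan(791/80) ≈ 84.22°
|H| = 20 · 1118.6 / 795.04 ≈ 28.139
Gain = 20 log₁₀(28.139) ≈ 28.99 dB
∠H = 45.00° − 84.22° = -39.22°

29.0 dB, -39.2°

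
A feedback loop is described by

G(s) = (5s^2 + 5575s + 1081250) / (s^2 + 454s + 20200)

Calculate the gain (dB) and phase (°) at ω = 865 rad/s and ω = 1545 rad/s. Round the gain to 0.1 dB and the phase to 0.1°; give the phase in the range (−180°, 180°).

ω = 865: 16.5 dB, -32.8°; ω = 1545: 15.0 dB, -21.9°

Substitute s = j865:
Numerator: 5(j865)^2 + 5575(j865) + 1081250 = -2659875 + j4822375
Denominator: (j865)^2 + 454(j865) + 20200 = -728025 + j392710
|N| = √(2659875² + 4822375²) ≈ 5.5073e+06, ∠N ≈ 118.88°
|D| = √(728025² + 392710²) ≈ 8.2719e+05, ∠D ≈ 151.66°
|G| = 5.5073e+06 / 8.2719e+05 ≈ 6.6578
Gain = 20 log₁₀(6.6578) ≈ 16.47 dB
∠G = 118.88° − 151.66° = -32.78°

Substitute s = j1545:
Numerator: 5(j1545)^2 + 5575(j1545) + 1081250 = -10853875 + j8613375
Denominator: (j1545)^2 + 454(j1545) + 20200 = -2366825 + j701430
|N| = √(10853875² + 8613375²) ≈ 1.3856e+07, ∠N ≈ 141.57°
|D| = √(2366825² + 701430²) ≈ 2.4686e+06, ∠D ≈ 163.49°
|G| = 1.3856e+07 / 2.4686e+06 ≈ 5.6129
Gain = 20 log₁₀(5.6129) ≈ 14.98 dB
∠G = 141.57° − 163.49° = -21.92°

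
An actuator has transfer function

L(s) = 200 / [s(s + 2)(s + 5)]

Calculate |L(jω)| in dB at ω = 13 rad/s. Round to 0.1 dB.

-21.5 dB

At s = jω = j13:
pole (s+2): 2 + j13 → |·| = √(2²+13²) = √173 ≈ 13.153, ∠ = arctan(13/2) ≈ 81.25°
pole (s+5): 5 + j13 → |·| = √(5²+13²) = √194 ≈ 13.928, ∠ = arctan(13/5) ≈ 68.96°
pole at origin: |s| = 13, ∠ = 90.00° (in denominator)
|L| = 200 / 2381.5 ≈ 0.083981
Gain = 20 log₁₀(0.083981) ≈ -21.52 dB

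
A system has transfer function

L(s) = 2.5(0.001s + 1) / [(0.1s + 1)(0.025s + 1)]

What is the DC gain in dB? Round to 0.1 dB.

L(0) = 2.5 · 1 / 1 = 2.5
20 log₁₀(2.5) ≈ 7.96 dB

8.0 dB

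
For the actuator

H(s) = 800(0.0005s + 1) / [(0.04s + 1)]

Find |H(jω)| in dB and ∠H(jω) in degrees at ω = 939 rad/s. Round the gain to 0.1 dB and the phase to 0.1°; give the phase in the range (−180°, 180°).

At ω = 939 rad/s:
zero (1 + j939·0.0005) = 1 + j0.4695 → |·| ≈ 1.1047, ∠ ≈ 25.15°
pole (1 + j939·0.04) = 1 + j37.56 → |·| ≈ 37.573, ∠ ≈ 88.47°
|H| = 800 · 1.1047 / (37.573) ≈ 23.521
Gain = 20 log₁₀(23.521) ≈ 27.43 dB
∠H = (25.15°) − (88.47°) = -63.32°

27.4 dB, -63.3°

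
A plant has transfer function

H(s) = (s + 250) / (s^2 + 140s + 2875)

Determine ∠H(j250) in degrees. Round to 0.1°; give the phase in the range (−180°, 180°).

Substitute s = j250:
Numerator: (j250) + 250 = 250 + j250
Denominator: (j250)^2 + 140(j250) + 2875 = -59625 + j35000
|N| = √(250² + 250²) ≈ 353.55, ∠N ≈ 45.00°
|D| = √(59625² + 35000²) ≈ 69139, ∠D ≈ 149.59°
∠H = 45.00° − 149.59° = -104.59°

-104.6°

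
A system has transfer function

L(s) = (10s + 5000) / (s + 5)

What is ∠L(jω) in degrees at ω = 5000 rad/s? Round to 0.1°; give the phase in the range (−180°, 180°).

-5.7°

Substitute s = j5000:
Numerator: 10(j5000) + 5000 = 5000 + j50000
Denominator: (j5000) + 5 = 5 + j5000
|N| = √(5000² + 50000²) ≈ 50249, ∠N ≈ 84.29°
|D| = √(5² + 5000²) ≈ 5000, ∠D ≈ 89.94°
∠L = 84.29° − 89.94° = -5.65°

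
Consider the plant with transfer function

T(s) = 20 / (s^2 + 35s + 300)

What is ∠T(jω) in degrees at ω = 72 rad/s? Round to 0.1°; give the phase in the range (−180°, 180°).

Substitute s = j72:
Numerator: 20 = 20 + j0
Denominator: (j72)^2 + 35(j72) + 300 = -4884 + j2520
|N| = √(20² + 0²) ≈ 20, ∠N ≈ 0.00°
|D| = √(4884² + 2520²) ≈ 5495.8, ∠D ≈ 152.71°
∠T = 0.00° − 152.71° = -152.71°

-152.7°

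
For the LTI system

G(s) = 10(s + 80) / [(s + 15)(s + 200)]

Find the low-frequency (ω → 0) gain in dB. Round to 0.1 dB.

-11.5 dB

G(0) = 10·80 / (15·200) ≈ 0.26667
20 log₁₀(0.26667) ≈ -11.48 dB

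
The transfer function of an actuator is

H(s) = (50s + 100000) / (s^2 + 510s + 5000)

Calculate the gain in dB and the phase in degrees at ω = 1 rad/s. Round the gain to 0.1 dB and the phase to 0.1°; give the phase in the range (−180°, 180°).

Substitute s = j1:
Numerator: 50(j1) + 100000 = 100000 + j50
Denominator: (j1)^2 + 510(j1) + 5000 = 4999 + j510
|N| = √(100000² + 50²) ≈ 1e+05, ∠N ≈ 0.03°
|D| = √(4999² + 510²) ≈ 5024.9, ∠D ≈ 5.83°
|H| = 1e+05 / 5024.9 ≈ 19.901
Gain = 20 log₁₀(19.901) ≈ 25.98 dB
∠H = 0.03° − 5.83° = -5.80°

26.0 dB, -5.8°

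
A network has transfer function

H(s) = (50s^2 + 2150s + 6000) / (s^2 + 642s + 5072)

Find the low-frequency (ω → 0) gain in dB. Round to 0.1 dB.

1.5 dB

H(0) = 6000 / 5072 ≈ 1.183
20 log₁₀(1.183) ≈ 1.46 dB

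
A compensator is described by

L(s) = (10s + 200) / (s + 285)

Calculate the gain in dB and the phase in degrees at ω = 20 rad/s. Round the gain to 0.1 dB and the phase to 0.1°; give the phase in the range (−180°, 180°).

Substitute s = j20:
Numerator: 10(j20) + 200 = 200 + j200
Denominator: (j20) + 285 = 285 + j20
|N| = √(200² + 200²) ≈ 282.84, ∠N ≈ 45.00°
|D| = √(285² + 20²) ≈ 285.7, ∠D ≈ 4.01°
|L| = 282.84 / 285.7 ≈ 0.98999
Gain = 20 log₁₀(0.98999) ≈ -0.09 dB
∠L = 45.00° − 4.01° = 40.99°

-0.1 dB, 41.0°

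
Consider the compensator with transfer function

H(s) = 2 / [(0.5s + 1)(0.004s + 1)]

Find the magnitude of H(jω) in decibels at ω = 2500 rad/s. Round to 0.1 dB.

At ω = 2500 rad/s:
pole (1 + j2500·0.5) = 1 + j1250 → |·| ≈ 1250, ∠ ≈ 89.95°
pole (1 + j2500·0.004) = 1 + j10 → |·| ≈ 10.05, ∠ ≈ 84.29°
|H| = 2 · 1 / (1250 · 10.05) ≈ 0.0001592
Gain = 20 log₁₀(0.0001592) ≈ -75.96 dB

-76.0 dB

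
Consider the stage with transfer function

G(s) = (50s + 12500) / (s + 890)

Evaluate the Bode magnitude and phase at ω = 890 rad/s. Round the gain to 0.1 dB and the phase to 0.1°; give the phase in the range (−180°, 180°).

Substitute s = j890:
Numerator: 50(j890) + 12500 = 12500 + j44500
Denominator: (j890) + 890 = 890 + j890
|N| = √(12500² + 44500²) ≈ 46222, ∠N ≈ 74.31°
|D| = √(890² + 890²) ≈ 1258.7, ∠D ≈ 45.00°
|G| = 46222 / 1258.7 ≈ 36.722
Gain = 20 log₁₀(36.722) ≈ 31.30 dB
∠G = 74.31° − 45.00° = 29.31°

31.3 dB, 29.3°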